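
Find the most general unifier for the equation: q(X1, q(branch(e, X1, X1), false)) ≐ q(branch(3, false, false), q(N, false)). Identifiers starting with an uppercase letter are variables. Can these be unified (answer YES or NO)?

YES

Decompose q/2: X1 ≐ branch(3, false, false),  q(branch(e, X1, X1), false) ≐ q(N, false).
Bind X1 := branch(3, false, false); substituting into the remaining equation gives: q(branch(e, branch(3, false, false), branch(3, false, false)), false) ≐ q(N, false).
Decompose q/2: branch(e, branch(3, false, false), branch(3, false, false)) ≐ N,  false ≐ false.
Bind N := branch(e, branch(3, false, false), branch(3, false, false)); no other remaining equation mentions N.
Delete trivial equation false ≐ false.
No equations remain and no clash or occurs-check failure arose, so a unifier exists.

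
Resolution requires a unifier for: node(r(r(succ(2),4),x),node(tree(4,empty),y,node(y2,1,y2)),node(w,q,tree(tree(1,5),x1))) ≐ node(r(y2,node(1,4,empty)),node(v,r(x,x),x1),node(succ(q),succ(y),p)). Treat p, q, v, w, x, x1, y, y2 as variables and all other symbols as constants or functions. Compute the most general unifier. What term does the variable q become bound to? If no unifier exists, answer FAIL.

Decompose node/3: r(r(succ(2),4),x) ≐ r(y2,node(1,4,empty)),  node(tree(4,empty),y,node(y2,1,y2)) ≐ node(v,r(x,x),x1),  node(w,q,tree(tree(1,5),x1)) ≐ node(succ(q),succ(y),p).
Decompose r/2: r(succ(2),4) ≐ y2,  x ≐ node(1,4,empty).
Bind y2 := r(succ(2),4); substituting into the one remaining equation that mentions y2 gives: node(tree(4,empty),y,node(r(succ(2),4),1,r(succ(2),4))) ≐ node(v,r(x,x),x1).
Bind x := node(1,4,empty); substituting into the one remaining equation that mentions x gives: node(tree(4,empty),y,node(r(succ(2),4),1,r(succ(2),4))) ≐ node(v,r(node(1,4,empty),node(1,4,empty)),x1).
Decompose node/3: tree(4,empty) ≐ v,  y ≐ r(node(1,4,empty),node(1,4,empty)),  node(r(succ(2),4),1,r(succ(2),4)) ≐ x1.
Bind v := tree(4,empty); no other remaining equation mentions v.
Bind y := r(node(1,4,empty),node(1,4,empty)); substituting into the one remaining equation that mentions y gives: node(w,q,tree(tree(1,5),x1)) ≐ node(succ(q),succ(r(node(1,4,empty),node(1,4,empty))),p).
Bind x1 := node(r(succ(2),4),1,r(succ(2),4)); substituting into the remaining equation gives: node(w,q,tree(tree(1,5),node(r(succ(2),4),1,r(succ(2),4)))) ≐ node(succ(q),succ(r(node(1,4,empty),node(1,4,empty))),p).
Decompose node/3: w ≐ succ(q),  q ≐ succ(r(node(1,4,empty),node(1,4,empty))),  tree(tree(1,5),node(r(succ(2),4),1,r(succ(2),4))) ≐ p.
Bind w := succ(q); no other remaining equation mentions w.
Bind q := succ(r(node(1,4,empty),node(1,4,empty))); no other remaining equation mentions q. Substituting into the earlier binding gives w := succ(succ(r(node(1,4,empty),node(1,4,empty)))).
Bind p := tree(tree(1,5),node(r(succ(2),4),1,r(succ(2),4))).
MGU = { y2 := r(succ(2),4), x := node(1,4,empty), v := tree(4,empty), y := r(node(1,4,empty),node(1,4,empty)), x1 := node(r(succ(2),4),1,r(succ(2),4)), w := succ(succ(r(node(1,4,empty),node(1,4,empty)))), q := succ(r(node(1,4,empty),node(1,4,empty))), p := tree(tree(1,5),node(r(succ(2),4),1,r(succ(2),4))) }, so q := succ(r(node(1,4,empty),node(1,4,empty))).

succ(r(node(1,4,empty),node(1,4,empty)))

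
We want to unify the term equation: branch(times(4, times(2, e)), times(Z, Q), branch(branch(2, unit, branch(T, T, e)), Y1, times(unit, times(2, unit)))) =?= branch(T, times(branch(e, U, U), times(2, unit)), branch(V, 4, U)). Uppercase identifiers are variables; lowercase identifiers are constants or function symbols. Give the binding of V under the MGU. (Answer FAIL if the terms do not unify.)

branch(2, unit, branch(times(4, times(2, e)), times(4, times(2, e)), e))

Decompose branch/3: times(4, times(2, e)) =?= T,  times(Z, Q) =?= times(branch(e, U, U), times(2, unit)),  branch(branch(2, unit, branch(T, T, e)), Y1, times(unit, times(2, unit))) =?= branch(V, 4, U).
Bind T := times(4, times(2, e)); substituting into the one remaining equation that mentions T gives: branch(branch(2, unit, branch(times(4, times(2, e)), times(4, times(2, e)), e)), Y1, times(unit, times(2, unit))) =?= branch(V, 4, U).
Decompose times/2: Z =?= branch(e, U, U),  Q =?= times(2, unit).
Bind Z := branch(e, U, U); no other remaining equation mentions Z.
Bind Q := times(2, unit); no other remaining equation mentions Q.
Decompose branch/3: branch(2, unit, branch(times(4, times(2, e)), times(4, times(2, e)), e)) =?= V,  Y1 =?= 4,  times(unit, times(2, unit)) =?= U.
Bind V := branch(2, unit, branch(times(4, times(2, e)), times(4, times(2, e)), e)); no other remaining equation mentions V.
Bind Y1 := 4; no other remaining equation mentions Y1.
Bind U := times(unit, times(2, unit)). Substituting into the earlier binding gives Z := branch(e, times(unit, times(2, unit)), times(unit, times(2, unit))).
MGU = { T := times(4, times(2, e)), Z := branch(e, times(unit, times(2, unit)), times(unit, times(2, unit))), Q := times(2, unit), V := branch(2, unit, branch(times(4, times(2, e)), times(4, times(2, e)), e)), Y1 := 4, U := times(unit, times(2, unit)) }, so V := branch(2, unit, branch(times(4, times(2, e)), times(4, times(2, e)), e)).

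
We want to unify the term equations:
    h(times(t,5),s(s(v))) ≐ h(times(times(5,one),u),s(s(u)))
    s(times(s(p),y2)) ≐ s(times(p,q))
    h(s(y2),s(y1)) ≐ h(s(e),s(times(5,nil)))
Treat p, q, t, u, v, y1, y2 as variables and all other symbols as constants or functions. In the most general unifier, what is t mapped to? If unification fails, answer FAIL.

FAIL

Decompose h/2: times(t,5) ≐ times(times(5,one),u),  s(s(v)) ≐ s(s(u)).
Decompose times/2: t ≐ times(5,one),  5 ≐ u.
Bind t := times(5,one); no other remaining equation mentions t.
Bind u := 5; substituting into the one remaining equation that mentions u gives: s(s(v)) ≐ s(s(5)).
Decompose s/1: s(v) ≐ s(5).
Decompose s/1: v ≐ 5.
Bind v := 5; no other remaining equation mentions v.
Decompose s/1: times(s(p),y2) ≐ times(p,q).
Decompose times/2: s(p) ≐ p,  y2 ≐ q.
Occurs check fails: p occurs in s(p); the equation p ≐ s(p) has no finite solution.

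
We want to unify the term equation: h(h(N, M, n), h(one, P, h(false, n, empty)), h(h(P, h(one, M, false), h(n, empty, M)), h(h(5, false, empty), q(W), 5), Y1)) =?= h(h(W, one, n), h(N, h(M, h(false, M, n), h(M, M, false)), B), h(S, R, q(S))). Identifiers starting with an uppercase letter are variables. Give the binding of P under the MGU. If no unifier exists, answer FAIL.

h(one, h(false, one, n), h(one, one, false))

Decompose h/3: h(N, M, n) =?= h(W, one, n),  h(one, P, h(false, n, empty)) =?= h(N, h(M, h(false, M, n), h(M, M, false)), B),  h(h(P, h(one, M, false), h(n, empty, M)), h(h(5, false, empty), q(W), 5), Y1) =?= h(S, R, q(S)).
Decompose h/3: N =?= W,  M =?= one,  n =?= n.
Bind N := W; substituting into the one remaining equation that mentions N gives: h(one, P, h(false, n, empty)) =?= h(W, h(M, h(false, M, n), h(M, M, false)), B).
Bind M := one; substituting into the 2 remaining equations that mention M gives: h(one, P, h(false, n, empty)) =?= h(W, h(one, h(false, one, n), h(one, one, false)), B),  h(h(P, h(one, one, false), h(n, empty, one)), h(h(5, false, empty), q(W), 5), Y1) =?= h(S, R, q(S)).
Delete trivial equation n =?= n.
Decompose h/3: one =?= W,  P =?= h(one, h(false, one, n), h(one, one, false)),  h(false, n, empty) =?= B.
Bind W := one; substituting into the one remaining equation that mentions W gives: h(h(P, h(one, one, false), h(n, empty, one)), h(h(5, false, empty), q(one), 5), Y1) =?= h(S, R, q(S)). Substituting into the earlier binding gives N := one.
Bind P := h(one, h(false, one, n), h(one, one, false)); substituting into the one remaining equation that mentions P gives: h(h(h(one, h(false, one, n), h(one, one, false)), h(one, one, false), h(n, empty, one)), h(h(5, false, empty), q(one), 5), Y1) =?= h(S, R, q(S)).
Bind B := h(false, n, empty); no other remaining equation mentions B.
Decompose h/3: h(h(one, h(false, one, n), h(one, one, false)), h(one, one, false), h(n, empty, one)) =?= S,  h(h(5, false, empty), q(one), 5) =?= R,  Y1 =?= q(S).
Bind S := h(h(one, h(false, one, n), h(one, one, false)), h(one, one, false), h(n, empty, one)); substituting into the one remaining equation that mentions S gives: Y1 =?= q(h(h(one, h(false, one, n), h(one, one, false)), h(one, one, false), h(n, empty, one))).
Bind R := h(h(5, false, empty), q(one), 5); no other remaining equation mentions R.
Bind Y1 := q(h(h(one, h(false, one, n), h(one, one, false)), h(one, one, false), h(n, empty, one))).
MGU = { N -> one, M -> one, W -> one, P -> h(one, h(false, one, n), h(one, one, false)), B -> h(false, n, empty), S -> h(h(one, h(false, one, n), h(one, one, false)), h(one, one, false), h(n, empty, one)), R -> h(h(5, false, empty), q(one), 5), Y1 -> q(h(h(one, h(false, one, n), h(one, one, false)), h(one, one, false), h(n, empty, one))) }, so P -> h(one, h(false, one, n), h(one, one, false)).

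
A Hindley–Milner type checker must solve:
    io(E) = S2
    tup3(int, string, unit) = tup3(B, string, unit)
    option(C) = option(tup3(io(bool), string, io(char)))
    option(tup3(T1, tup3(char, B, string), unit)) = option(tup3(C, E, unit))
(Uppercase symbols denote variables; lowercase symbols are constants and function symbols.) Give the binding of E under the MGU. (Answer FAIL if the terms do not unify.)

Bind S2 := io(E); no other remaining equation mentions S2.
Decompose tup3/3: int = B,  string = string,  unit = unit.
Bind B := int; substituting into the one remaining equation that mentions B gives: option(tup3(T1, tup3(char, int, string), unit)) = option(tup3(C, E, unit)).
Delete trivial equation string = string.
Delete trivial equation unit = unit.
Decompose option/1: C = tup3(io(bool), string, io(char)).
Bind C := tup3(io(bool), string, io(char)); substituting into the remaining equation gives: option(tup3(T1, tup3(char, int, string), unit)) = option(tup3(tup3(io(bool), string, io(char)), E, unit)).
Decompose option/1: tup3(T1, tup3(char, int, string), unit) = tup3(tup3(io(bool), string, io(char)), E, unit).
Decompose tup3/3: T1 = tup3(io(bool), string, io(char)),  tup3(char, int, string) = E,  unit = unit.
Bind T1 := tup3(io(bool), string, io(char)); no other remaining equation mentions T1.
Bind E := tup3(char, int, string); no other remaining equation mentions E. Substituting into the earlier binding gives S2 := io(tup3(char, int, string)).
Delete trivial equation unit = unit.
MGU = { S2 -> io(tup3(char, int, string)), B -> int, C -> tup3(io(bool), string, io(char)), T1 -> tup3(io(bool), string, io(char)), E -> tup3(char, int, string) }, so E -> tup3(char, int, string).

tup3(char, int, string)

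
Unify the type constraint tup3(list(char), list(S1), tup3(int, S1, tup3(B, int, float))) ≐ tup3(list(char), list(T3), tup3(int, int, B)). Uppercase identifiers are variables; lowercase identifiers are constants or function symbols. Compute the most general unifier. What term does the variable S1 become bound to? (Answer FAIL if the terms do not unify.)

Decompose tup3/3: list(char) ≐ list(char),  list(S1) ≐ list(T3),  tup3(int, S1, tup3(B, int, float)) ≐ tup3(int, int, B).
Delete trivial equation list(char) ≐ list(char).
Decompose list/1: S1 ≐ T3.
Bind S1 := T3; substituting into the remaining equation gives: tup3(int, T3, tup3(B, int, float)) ≐ tup3(int, int, B).
Decompose tup3/3: int ≐ int,  T3 ≐ int,  tup3(B, int, float) ≐ B.
Delete trivial equation int ≐ int.
Bind T3 := int; no other remaining equation mentions T3. Substituting into the earlier binding gives S1 := int.
Occurs check fails: B occurs in tup3(B, int, float); the equation B ≐ tup3(B, int, float) has no finite solution.

FAIL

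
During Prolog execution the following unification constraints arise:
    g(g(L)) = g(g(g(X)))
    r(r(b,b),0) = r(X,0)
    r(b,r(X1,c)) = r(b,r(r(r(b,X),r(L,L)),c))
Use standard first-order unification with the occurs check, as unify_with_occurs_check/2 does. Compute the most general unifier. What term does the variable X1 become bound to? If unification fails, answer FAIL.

r(r(b,r(b,b)),r(g(r(b,b)),g(r(b,b))))

Decompose g/1: g(L) = g(g(X)).
Decompose g/1: L = g(X).
Bind L := g(X); substituting into the one remaining equation that mentions L gives: r(b,r(X1,c)) = r(b,r(r(r(b,X),r(g(X),g(X))),c)).
Decompose r/2: r(b,b) = X,  0 = 0.
Bind X := r(b,b); substituting into the one remaining equation that mentions X gives: r(b,r(X1,c)) = r(b,r(r(r(b,r(b,b)),r(g(r(b,b)),g(r(b,b)))),c)). Substituting into the earlier binding gives L := g(r(b,b)).
Delete trivial equation 0 = 0.
Decompose r/2: b = b,  r(X1,c) = r(r(r(b,r(b,b)),r(g(r(b,b)),g(r(b,b)))),c).
Delete trivial equation b = b.
Decompose r/2: X1 = r(r(b,r(b,b)),r(g(r(b,b)),g(r(b,b)))),  c = c.
Bind X1 := r(r(b,r(b,b)),r(g(r(b,b)),g(r(b,b)))); no other remaining equation mentions X1.
Delete trivial equation c = c.
MGU = { L ↦ g(r(b,b)), X ↦ r(b,b), X1 ↦ r(r(b,r(b,b)),r(g(r(b,b)),g(r(b,b)))) }, so X1 ↦ r(r(b,r(b,b)),r(g(r(b,b)),g(r(b,b)))).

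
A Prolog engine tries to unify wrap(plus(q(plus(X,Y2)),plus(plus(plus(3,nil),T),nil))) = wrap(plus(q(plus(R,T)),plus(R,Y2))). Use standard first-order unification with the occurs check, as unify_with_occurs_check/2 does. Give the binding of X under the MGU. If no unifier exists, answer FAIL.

Decompose wrap/1: plus(q(plus(X,Y2)),plus(plus(plus(3,nil),T),nil)) = plus(q(plus(R,T)),plus(R,Y2)).
Decompose plus/2: q(plus(X,Y2)) = q(plus(R,T)),  plus(plus(plus(3,nil),T),nil) = plus(R,Y2).
Decompose q/1: plus(X,Y2) = plus(R,T).
Decompose plus/2: X = R,  Y2 = T.
Bind X := R; no other remaining equation mentions X.
Bind Y2 := T; substituting into the remaining equation gives: plus(plus(plus(3,nil),T),nil) = plus(R,T).
Decompose plus/2: plus(plus(3,nil),T) = R,  nil = T.
Bind R := plus(plus(3,nil),T); no other remaining equation mentions R. Substituting into the earlier binding gives X := plus(plus(3,nil),T).
Bind T := nil. Substituting into the earlier bindings gives X := plus(plus(3,nil),nil), Y2 := nil, R := plus(plus(3,nil),nil).
MGU = { X -> plus(plus(3,nil),nil), Y2 -> nil, R -> plus(plus(3,nil),nil), T -> nil }, so X -> plus(plus(3,nil),nil).

plus(plus(3,nil),nil)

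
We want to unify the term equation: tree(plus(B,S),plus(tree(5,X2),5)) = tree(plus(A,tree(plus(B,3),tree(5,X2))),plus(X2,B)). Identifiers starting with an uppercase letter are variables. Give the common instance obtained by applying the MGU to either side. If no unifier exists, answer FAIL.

FAIL

Decompose tree/2: plus(B,S) = plus(A,tree(plus(B,3),tree(5,X2))),  plus(tree(5,X2),5) = plus(X2,B).
Decompose plus/2: B = A,  S = tree(plus(B,3),tree(5,X2)).
Bind B := A; substituting into the remaining equations gives: S = tree(plus(A,3),tree(5,X2)),  plus(tree(5,X2),5) = plus(X2,A).
Bind S := tree(plus(A,3),tree(5,X2)); no other remaining equation mentions S.
Decompose plus/2: tree(5,X2) = X2,  5 = A.
Occurs check fails: X2 occurs in tree(5,X2); the equation X2 = tree(5,X2) has no finite solution.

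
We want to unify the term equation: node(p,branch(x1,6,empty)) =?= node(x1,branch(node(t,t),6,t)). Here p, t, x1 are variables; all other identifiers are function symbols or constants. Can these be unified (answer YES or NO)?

Decompose node/2: p =?= x1,  branch(x1,6,empty) =?= branch(node(t,t),6,t).
Bind p := x1; no other remaining equation mentions p.
Decompose branch/3: x1 =?= node(t,t),  6 =?= 6,  empty =?= t.
Bind x1 := node(t,t); no other remaining equation mentions x1. Substituting into the earlier binding gives p := node(t,t).
Delete trivial equation 6 =?= 6.
Bind t := empty. Substituting into the earlier bindings gives p := node(empty,empty), x1 := node(empty,empty).
No equations remain and no clash or occurs-check failure arose, so a unifier exists.

YES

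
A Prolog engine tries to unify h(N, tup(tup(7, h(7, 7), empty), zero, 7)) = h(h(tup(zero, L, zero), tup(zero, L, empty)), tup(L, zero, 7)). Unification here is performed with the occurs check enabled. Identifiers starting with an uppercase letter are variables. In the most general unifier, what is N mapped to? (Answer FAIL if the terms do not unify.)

h(tup(zero, tup(7, h(7, 7), empty), zero), tup(zero, tup(7, h(7, 7), empty), empty))

Decompose h/2: N = h(tup(zero, L, zero), tup(zero, L, empty)),  tup(tup(7, h(7, 7), empty), zero, 7) = tup(L, zero, 7).
Bind N := h(tup(zero, L, zero), tup(zero, L, empty)); no other remaining equation mentions N.
Decompose tup/3: tup(7, h(7, 7), empty) = L,  zero = zero,  7 = 7.
Bind L := tup(7, h(7, 7), empty); no other remaining equation mentions L. Substituting into the earlier binding gives N := h(tup(zero, tup(7, h(7, 7), empty), zero), tup(zero, tup(7, h(7, 7), empty), empty)).
Delete trivial equation zero = zero.
Delete trivial equation 7 = 7.
MGU = { N = h(tup(zero, tup(7, h(7, 7), empty), zero), tup(zero, tup(7, h(7, 7), empty), empty)), L = tup(7, h(7, 7), empty) }, so N = h(tup(zero, tup(7, h(7, 7), empty), zero), tup(zero, tup(7, h(7, 7), empty), empty)).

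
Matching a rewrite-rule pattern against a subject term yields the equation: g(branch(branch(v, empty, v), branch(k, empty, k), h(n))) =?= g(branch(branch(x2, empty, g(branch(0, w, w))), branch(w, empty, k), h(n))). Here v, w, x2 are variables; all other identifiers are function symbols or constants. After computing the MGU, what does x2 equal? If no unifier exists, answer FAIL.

Decompose g/1: branch(branch(v, empty, v), branch(k, empty, k), h(n)) =?= branch(branch(x2, empty, g(branch(0, w, w))), branch(w, empty, k), h(n)).
Decompose branch/3: branch(v, empty, v) =?= branch(x2, empty, g(branch(0, w, w))),  branch(k, empty, k) =?= branch(w, empty, k),  h(n) =?= h(n).
Decompose branch/3: v =?= x2,  empty =?= empty,  v =?= g(branch(0, w, w)).
Bind v := x2; substituting into the one remaining equation that mentions v gives: x2 =?= g(branch(0, w, w)).
Delete trivial equation empty =?= empty.
Bind x2 := g(branch(0, w, w)); no other remaining equation mentions x2. Substituting into the earlier binding gives v := g(branch(0, w, w)).
Decompose branch/3: k =?= w,  empty =?= empty,  k =?= k.
Bind w := k; no other remaining equation mentions w. Substituting into the earlier bindings gives v := g(branch(0, k, k)), x2 := g(branch(0, k, k)).
Delete trivial equation empty =?= empty.
Delete trivial equation k =?= k.
Delete trivial equation h(n) =?= h(n).
MGU = { v -> g(branch(0, k, k)), x2 -> g(branch(0, k, k)), w -> k }, so x2 -> g(branch(0, k, k)).

g(branch(0, k, k))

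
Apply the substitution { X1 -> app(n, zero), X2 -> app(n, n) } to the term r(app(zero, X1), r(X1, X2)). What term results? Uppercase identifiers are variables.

r(app(zero, app(n, zero)), r(app(n, zero), app(n, n)))

Replace each occurrence of X1 with app(n, zero).
Replace each occurrence of X2 with app(n, n).
Result: r(app(zero, app(n, zero)), r(app(n, zero), app(n, n))).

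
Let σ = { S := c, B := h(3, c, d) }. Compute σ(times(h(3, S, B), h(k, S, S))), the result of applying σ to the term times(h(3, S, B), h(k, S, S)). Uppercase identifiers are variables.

Replace each occurrence of S with c.
Replace each occurrence of B with h(3, c, d).
Result: times(h(3, c, h(3, c, d)), h(k, c, c)).

times(h(3, c, h(3, c, d)), h(k, c, c))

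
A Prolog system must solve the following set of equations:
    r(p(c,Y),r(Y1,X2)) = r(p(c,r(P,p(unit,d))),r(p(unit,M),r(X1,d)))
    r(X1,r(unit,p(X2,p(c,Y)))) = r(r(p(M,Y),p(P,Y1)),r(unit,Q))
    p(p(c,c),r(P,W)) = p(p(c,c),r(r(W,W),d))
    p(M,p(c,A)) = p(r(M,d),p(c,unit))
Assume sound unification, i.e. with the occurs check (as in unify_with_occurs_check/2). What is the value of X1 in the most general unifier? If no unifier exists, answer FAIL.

FAIL

Decompose r/2: p(c,Y) = p(c,r(P,p(unit,d))),  r(Y1,X2) = r(p(unit,M),r(X1,d)).
Decompose p/2: c = c,  Y = r(P,p(unit,d)).
Delete trivial equation c = c.
Bind Y := r(P,p(unit,d)); substituting into the one remaining equation that mentions Y gives: r(X1,r(unit,p(X2,p(c,r(P,p(unit,d)))))) = r(r(p(M,r(P,p(unit,d))),p(P,Y1)),r(unit,Q)).
Decompose r/2: Y1 = p(unit,M),  X2 = r(X1,d).
Bind Y1 := p(unit,M); substituting into the one remaining equation that mentions Y1 gives: r(X1,r(unit,p(X2,p(c,r(P,p(unit,d)))))) = r(r(p(M,r(P,p(unit,d))),p(P,p(unit,M))),r(unit,Q)).
Bind X2 := r(X1,d); substituting into the one remaining equation that mentions X2 gives: r(X1,r(unit,p(r(X1,d),p(c,r(P,p(unit,d)))))) = r(r(p(M,r(P,p(unit,d))),p(P,p(unit,M))),r(unit,Q)).
Decompose r/2: X1 = r(p(M,r(P,p(unit,d))),p(P,p(unit,M))),  r(unit,p(r(X1,d),p(c,r(P,p(unit,d))))) = r(unit,Q).
Bind X1 := r(p(M,r(P,p(unit,d))),p(P,p(unit,M))); substituting into the one remaining equation that mentions X1 gives: r(unit,p(r(r(p(M,r(P,p(unit,d))),p(P,p(unit,M))),d),p(c,r(P,p(unit,d))))) = r(unit,Q). Substituting into the earlier binding gives X2 := r(r(p(M,r(P,p(unit,d))),p(P,p(unit,M))),d).
Decompose r/2: unit = unit,  p(r(r(p(M,r(P,p(unit,d))),p(P,p(unit,M))),d),p(c,r(P,p(unit,d)))) = Q.
Delete trivial equation unit = unit.
Bind Q := p(r(r(p(M,r(P,p(unit,d))),p(P,p(unit,M))),d),p(c,r(P,p(unit,d)))); no other remaining equation mentions Q.
Decompose p/2: p(c,c) = p(c,c),  r(P,W) = r(r(W,W),d).
Delete trivial equation p(c,c) = p(c,c).
Decompose r/2: P = r(W,W),  W = d.
Bind P := r(W,W); no other remaining equation mentions P. Substituting into the earlier bindings gives Y := r(r(W,W),p(unit,d)), X2 := r(r(p(M,r(r(W,W),p(unit,d))),p(r(W,W),p(unit,M))),d), X1 := r(p(M,r(r(W,W),p(unit,d))),p(r(W,W),p(unit,M))), Q := p(r(r(p(M,r(r(W,W),p(unit,d))),p(r(W,W),p(unit,M))),d),p(c,r(r(W,W),p(unit,d)))).
Bind W := d; no other remaining equation mentions W. Substituting into the earlier bindings gives Y := r(r(d,d),p(unit,d)), X2 := r(r(p(M,r(r(d,d),p(unit,d))),p(r(d,d),p(unit,M))),d), X1 := r(p(M,r(r(d,d),p(unit,d))),p(r(d,d),p(unit,M))), Q := p(r(r(p(M,r(r(d,d),p(unit,d))),p(r(d,d),p(unit,M))),d),p(c,r(r(d,d),p(unit,d)))), P := r(d,d).
Decompose p/2: M = r(M,d),  p(c,A) = p(c,unit).
Occurs check fails: M occurs in r(M,d); the equation M = r(M,d) has no finite solution.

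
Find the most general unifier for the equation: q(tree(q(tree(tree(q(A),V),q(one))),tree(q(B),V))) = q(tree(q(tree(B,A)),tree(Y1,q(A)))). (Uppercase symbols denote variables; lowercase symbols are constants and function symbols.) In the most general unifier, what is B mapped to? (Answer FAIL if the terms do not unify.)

tree(q(q(one)),q(q(one)))

Decompose q/1: tree(q(tree(tree(q(A),V),q(one))),tree(q(B),V)) = tree(q(tree(B,A)),tree(Y1,q(A))).
Decompose tree/2: q(tree(tree(q(A),V),q(one))) = q(tree(B,A)),  tree(q(B),V) = tree(Y1,q(A)).
Decompose q/1: tree(tree(q(A),V),q(one)) = tree(B,A).
Decompose tree/2: tree(q(A),V) = B,  q(one) = A.
Bind B := tree(q(A),V); substituting into the one remaining equation that mentions B gives: tree(q(tree(q(A),V)),V) = tree(Y1,q(A)).
Bind A := q(one); substituting into the remaining equation gives: tree(q(tree(q(q(one)),V)),V) = tree(Y1,q(q(one))). Substituting into the earlier binding gives B := tree(q(q(one)),V).
Decompose tree/2: q(tree(q(q(one)),V)) = Y1,  V = q(q(one)).
Bind Y1 := q(tree(q(q(one)),V)); no other remaining equation mentions Y1.
Bind V := q(q(one)). Substituting into the earlier bindings gives B := tree(q(q(one)),q(q(one))), Y1 := q(tree(q(q(one)),q(q(one)))).
MGU = { B := tree(q(q(one)),q(q(one))), A := q(one), Y1 := q(tree(q(q(one)),q(q(one)))), V := q(q(one)) }, so B := tree(q(q(one)),q(q(one))).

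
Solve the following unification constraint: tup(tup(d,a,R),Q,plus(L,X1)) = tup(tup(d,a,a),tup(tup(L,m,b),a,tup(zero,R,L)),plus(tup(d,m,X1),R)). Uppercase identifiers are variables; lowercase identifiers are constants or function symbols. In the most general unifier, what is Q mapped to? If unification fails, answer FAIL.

Decompose tup/3: tup(d,a,R) = tup(d,a,a),  Q = tup(tup(L,m,b),a,tup(zero,R,L)),  plus(L,X1) = plus(tup(d,m,X1),R).
Decompose tup/3: d = d,  a = a,  R = a.
Delete trivial equation d = d.
Delete trivial equation a = a.
Bind R := a; substituting into the remaining equations gives: Q = tup(tup(L,m,b),a,tup(zero,a,L)),  plus(L,X1) = plus(tup(d,m,X1),a).
Bind Q := tup(tup(L,m,b),a,tup(zero,a,L)); no other remaining equation mentions Q.
Decompose plus/2: L = tup(d,m,X1),  X1 = a.
Bind L := tup(d,m,X1); no other remaining equation mentions L. Substituting into the earlier binding gives Q := tup(tup(tup(d,m,X1),m,b),a,tup(zero,a,tup(d,m,X1))).
Bind X1 := a. Substituting into the earlier bindings gives Q := tup(tup(tup(d,m,a),m,b),a,tup(zero,a,tup(d,m,a))), L := tup(d,m,a).
MGU = { R -> a, Q -> tup(tup(tup(d,m,a),m,b),a,tup(zero,a,tup(d,m,a))), L -> tup(d,m,a), X1 -> a }, so Q -> tup(tup(tup(d,m,a),m,b),a,tup(zero,a,tup(d,m,a))).

tup(tup(tup(d,m,a),m,b),a,tup(zero,a,tup(d,m,a)))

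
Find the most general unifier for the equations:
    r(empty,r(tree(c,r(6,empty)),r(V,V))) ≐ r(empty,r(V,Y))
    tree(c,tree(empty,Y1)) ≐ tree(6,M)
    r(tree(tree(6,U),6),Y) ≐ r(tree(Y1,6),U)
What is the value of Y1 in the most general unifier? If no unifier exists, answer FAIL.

Decompose r/2: empty ≐ empty,  r(tree(c,r(6,empty)),r(V,V)) ≐ r(V,Y).
Delete trivial equation empty ≐ empty.
Decompose r/2: tree(c,r(6,empty)) ≐ V,  r(V,V) ≐ Y.
Bind V := tree(c,r(6,empty)); substituting into the one remaining equation that mentions V gives: r(tree(c,r(6,empty)),tree(c,r(6,empty))) ≐ Y.
Bind Y := r(tree(c,r(6,empty)),tree(c,r(6,empty))); substituting into the one remaining equation that mentions Y gives: r(tree(tree(6,U),6),r(tree(c,r(6,empty)),tree(c,r(6,empty)))) ≐ r(tree(Y1,6),U).
Decompose tree/2: c ≐ 6,  tree(empty,Y1) ≐ M.
Clash: constants c and 6 differ; no unifier exists.

FAIL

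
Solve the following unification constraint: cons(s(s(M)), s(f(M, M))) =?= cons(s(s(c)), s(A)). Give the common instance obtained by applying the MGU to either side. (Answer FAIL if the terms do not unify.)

Decompose cons/2: s(s(M)) =?= s(s(c)),  s(f(M, M)) =?= s(A).
Decompose s/1: s(M) =?= s(c).
Decompose s/1: M =?= c.
Bind M := c; substituting into the remaining equation gives: s(f(c, c)) =?= s(A).
Decompose s/1: f(c, c) =?= A.
Bind A := f(c, c).
Applying the MGU to either side gives cons(s(s(c)), s(f(c, c))).

cons(s(s(c)), s(f(c, c)))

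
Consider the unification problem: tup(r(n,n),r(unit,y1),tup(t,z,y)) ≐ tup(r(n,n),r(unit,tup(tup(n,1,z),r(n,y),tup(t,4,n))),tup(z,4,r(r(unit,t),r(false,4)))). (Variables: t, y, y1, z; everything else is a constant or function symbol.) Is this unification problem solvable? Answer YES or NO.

Decompose tup/3: r(n,n) ≐ r(n,n),  r(unit,y1) ≐ r(unit,tup(tup(n,1,z),r(n,y),tup(t,4,n))),  tup(t,z,y) ≐ tup(z,4,r(r(unit,t),r(false,4))).
Delete trivial equation r(n,n) ≐ r(n,n).
Decompose r/2: unit ≐ unit,  y1 ≐ tup(tup(n,1,z),r(n,y),tup(t,4,n)).
Delete trivial equation unit ≐ unit.
Bind y1 := tup(tup(n,1,z),r(n,y),tup(t,4,n)); no other remaining equation mentions y1.
Decompose tup/3: t ≐ z,  z ≐ 4,  y ≐ r(r(unit,t),r(false,4)).
Bind t := z; substituting into the one remaining equation that mentions t gives: y ≐ r(r(unit,z),r(false,4)). Substituting into the earlier binding gives y1 := tup(tup(n,1,z),r(n,y),tup(z,4,n)).
Bind z := 4; substituting into the remaining equation gives: y ≐ r(r(unit,4),r(false,4)). Substituting into the earlier bindings gives y1 := tup(tup(n,1,4),r(n,y),tup(4,4,n)), t := 4.
Bind y := r(r(unit,4),r(false,4)). Substituting into the earlier binding gives y1 := tup(tup(n,1,4),r(n,r(r(unit,4),r(false,4))),tup(4,4,n)).
No equations remain and no clash or occurs-check failure arose, so a unifier exists.

YES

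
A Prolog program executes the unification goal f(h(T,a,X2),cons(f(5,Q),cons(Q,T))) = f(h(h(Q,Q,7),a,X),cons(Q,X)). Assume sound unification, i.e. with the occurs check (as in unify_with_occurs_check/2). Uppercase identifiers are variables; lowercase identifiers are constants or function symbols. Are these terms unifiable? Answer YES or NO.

NO

Decompose f/2: h(T,a,X2) = h(h(Q,Q,7),a,X),  cons(f(5,Q),cons(Q,T)) = cons(Q,X).
Decompose h/3: T = h(Q,Q,7),  a = a,  X2 = X.
Bind T := h(Q,Q,7); substituting into the one remaining equation that mentions T gives: cons(f(5,Q),cons(Q,h(Q,Q,7))) = cons(Q,X).
Delete trivial equation a = a.
Bind X2 := X; no other remaining equation mentions X2.
Decompose cons/2: f(5,Q) = Q,  cons(Q,h(Q,Q,7)) = X.
Occurs check fails: Q occurs in f(5,Q); the equation Q = f(5,Q) has no finite solution.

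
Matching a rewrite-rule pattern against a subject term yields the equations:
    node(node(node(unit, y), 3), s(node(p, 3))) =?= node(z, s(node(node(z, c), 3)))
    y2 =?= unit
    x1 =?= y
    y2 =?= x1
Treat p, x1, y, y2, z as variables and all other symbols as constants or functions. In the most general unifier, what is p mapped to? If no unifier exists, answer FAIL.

Decompose node/2: node(node(unit, y), 3) =?= z,  s(node(p, 3)) =?= s(node(node(z, c), 3)).
Bind z := node(node(unit, y), 3); substituting into the one remaining equation that mentions z gives: s(node(p, 3)) =?= s(node(node(node(node(unit, y), 3), c), 3)).
Decompose s/1: node(p, 3) =?= node(node(node(node(unit, y), 3), c), 3).
Decompose node/2: p =?= node(node(node(unit, y), 3), c),  3 =?= 3.
Bind p := node(node(node(unit, y), 3), c); no other remaining equation mentions p.
Delete trivial equation 3 =?= 3.
Bind y2 := unit; substituting into the one remaining equation that mentions y2 gives: unit =?= x1.
Bind x1 := y; substituting into the remaining equation gives: unit =?= y.
Bind y := unit. Substituting into the earlier bindings gives z := node(node(unit, unit), 3), p := node(node(node(unit, unit), 3), c), x1 := unit.
MGU = { z := node(node(unit, unit), 3), p := node(node(node(unit, unit), 3), c), y2 := unit, x1 := unit, y := unit }, so p := node(node(node(unit, unit), 3), c).

node(node(node(unit, unit), 3), c)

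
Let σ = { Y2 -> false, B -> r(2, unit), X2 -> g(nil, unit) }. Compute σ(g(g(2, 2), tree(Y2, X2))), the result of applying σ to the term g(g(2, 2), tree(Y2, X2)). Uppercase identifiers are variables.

g(g(2, 2), tree(false, g(nil, unit)))

Replace each occurrence of Y2 with false.
Replace each occurrence of X2 with g(nil, unit).
Result: g(g(2, 2), tree(false, g(nil, unit))).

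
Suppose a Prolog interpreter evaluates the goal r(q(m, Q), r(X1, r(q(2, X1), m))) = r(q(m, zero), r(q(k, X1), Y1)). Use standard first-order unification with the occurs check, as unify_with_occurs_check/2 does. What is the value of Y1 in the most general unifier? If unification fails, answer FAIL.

Decompose r/2: q(m, Q) = q(m, zero),  r(X1, r(q(2, X1), m)) = r(q(k, X1), Y1).
Decompose q/2: m = m,  Q = zero.
Delete trivial equation m = m.
Bind Q := zero; no other remaining equation mentions Q.
Decompose r/2: X1 = q(k, X1),  r(q(2, X1), m) = Y1.
Occurs check fails: X1 occurs in q(k, X1); the equation X1 = q(k, X1) has no finite solution.

FAIL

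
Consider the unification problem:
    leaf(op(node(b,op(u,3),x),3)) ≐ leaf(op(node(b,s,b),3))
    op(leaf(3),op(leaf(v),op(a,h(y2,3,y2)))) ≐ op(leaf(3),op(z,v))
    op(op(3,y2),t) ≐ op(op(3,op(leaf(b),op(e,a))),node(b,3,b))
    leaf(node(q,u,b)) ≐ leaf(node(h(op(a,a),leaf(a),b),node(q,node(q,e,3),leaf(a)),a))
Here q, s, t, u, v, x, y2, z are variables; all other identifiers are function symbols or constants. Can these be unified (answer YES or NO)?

Decompose leaf/1: op(node(b,op(u,3),x),3) ≐ op(node(b,s,b),3).
Decompose op/2: node(b,op(u,3),x) ≐ node(b,s,b),  3 ≐ 3.
Decompose node/3: b ≐ b,  op(u,3) ≐ s,  x ≐ b.
Delete trivial equation b ≐ b.
Bind s := op(u,3); no other remaining equation mentions s.
Bind x := b; no other remaining equation mentions x.
Delete trivial equation 3 ≐ 3.
Decompose op/2: leaf(3) ≐ leaf(3),  op(leaf(v),op(a,h(y2,3,y2))) ≐ op(z,v).
Delete trivial equation leaf(3) ≐ leaf(3).
Decompose op/2: leaf(v) ≐ z,  op(a,h(y2,3,y2)) ≐ v.
Bind z := leaf(v); no other remaining equation mentions z.
Bind v := op(a,h(y2,3,y2)); no other remaining equation mentions v. Substituting into the earlier binding gives z := leaf(op(a,h(y2,3,y2))).
Decompose op/2: op(3,y2) ≐ op(3,op(leaf(b),op(e,a))),  t ≐ node(b,3,b).
Decompose op/2: 3 ≐ 3,  y2 ≐ op(leaf(b),op(e,a)).
Delete trivial equation 3 ≐ 3.
Bind y2 := op(leaf(b),op(e,a)); no other remaining equation mentions y2. Substituting into the earlier bindings gives z := leaf(op(a,h(op(leaf(b),op(e,a)),3,op(leaf(b),op(e,a))))), v := op(a,h(op(leaf(b),op(e,a)),3,op(leaf(b),op(e,a)))).
Bind t := node(b,3,b); no other remaining equation mentions t.
Decompose leaf/1: node(q,u,b) ≐ node(h(op(a,a),leaf(a),b),node(q,node(q,e,3),leaf(a)),a).
Decompose node/3: q ≐ h(op(a,a),leaf(a),b),  u ≐ node(q,node(q,e,3),leaf(a)),  b ≐ a.
Bind q := h(op(a,a),leaf(a),b); substituting into the one remaining equation that mentions q gives: u ≐ node(h(op(a,a),leaf(a),b),node(h(op(a,a),leaf(a),b),e,3),leaf(a)).
Bind u := node(h(op(a,a),leaf(a),b),node(h(op(a,a),leaf(a),b),e,3),leaf(a)); no other remaining equation mentions u. Substituting into the earlier binding gives s := op(node(h(op(a,a),leaf(a),b),node(h(op(a,a),leaf(a),b),e,3),leaf(a)),3).
Clash: constants b and a differ; no unifier exists.

NO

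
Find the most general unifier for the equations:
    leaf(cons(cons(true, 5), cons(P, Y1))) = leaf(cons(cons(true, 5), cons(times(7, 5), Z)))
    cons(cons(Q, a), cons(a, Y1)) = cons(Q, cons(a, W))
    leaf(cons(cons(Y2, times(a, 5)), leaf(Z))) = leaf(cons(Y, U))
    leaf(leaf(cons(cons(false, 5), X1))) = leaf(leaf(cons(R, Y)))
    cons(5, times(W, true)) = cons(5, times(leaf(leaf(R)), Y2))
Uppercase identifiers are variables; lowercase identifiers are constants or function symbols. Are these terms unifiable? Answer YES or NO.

Decompose leaf/1: cons(cons(true, 5), cons(P, Y1)) = cons(cons(true, 5), cons(times(7, 5), Z)).
Decompose cons/2: cons(true, 5) = cons(true, 5),  cons(P, Y1) = cons(times(7, 5), Z).
Delete trivial equation cons(true, 5) = cons(true, 5).
Decompose cons/2: P = times(7, 5),  Y1 = Z.
Bind P := times(7, 5); no other remaining equation mentions P.
Bind Y1 := Z; substituting into the one remaining equation that mentions Y1 gives: cons(cons(Q, a), cons(a, Z)) = cons(Q, cons(a, W)).
Decompose cons/2: cons(Q, a) = Q,  cons(a, Z) = cons(a, W).
Occurs check fails: Q occurs in cons(Q, a); the equation Q = cons(Q, a) has no finite solution.

NO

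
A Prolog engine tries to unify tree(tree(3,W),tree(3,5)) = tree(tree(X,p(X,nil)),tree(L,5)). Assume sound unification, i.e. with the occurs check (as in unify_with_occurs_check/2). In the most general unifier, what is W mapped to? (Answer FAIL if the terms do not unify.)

p(3,nil)

Decompose tree/2: tree(3,W) = tree(X,p(X,nil)),  tree(3,5) = tree(L,5).
Decompose tree/2: 3 = X,  W = p(X,nil).
Bind X := 3; substituting into the one remaining equation that mentions X gives: W = p(3,nil).
Bind W := p(3,nil); no other remaining equation mentions W.
Decompose tree/2: 3 = L,  5 = 5.
Bind L := 3; no other remaining equation mentions L.
Delete trivial equation 5 = 5.
MGU = { X -> 3, W -> p(3,nil), L -> 3 }, so W -> p(3,nil).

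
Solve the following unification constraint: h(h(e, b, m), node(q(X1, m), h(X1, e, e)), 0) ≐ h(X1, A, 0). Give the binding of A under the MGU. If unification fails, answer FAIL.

Decompose h/3: h(e, b, m) ≐ X1,  node(q(X1, m), h(X1, e, e)) ≐ A,  0 ≐ 0.
Bind X1 := h(e, b, m); substituting into the one remaining equation that mentions X1 gives: node(q(h(e, b, m), m), h(h(e, b, m), e, e)) ≐ A.
Bind A := node(q(h(e, b, m), m), h(h(e, b, m), e, e)); no other remaining equation mentions A.
Delete trivial equation 0 ≐ 0.
MGU = { X1 -> h(e, b, m), A -> node(q(h(e, b, m), m), h(h(e, b, m), e, e)) }, so A -> node(q(h(e, b, m), m), h(h(e, b, m), e, e)).

node(q(h(e, b, m), m), h(h(e, b, m), e, e))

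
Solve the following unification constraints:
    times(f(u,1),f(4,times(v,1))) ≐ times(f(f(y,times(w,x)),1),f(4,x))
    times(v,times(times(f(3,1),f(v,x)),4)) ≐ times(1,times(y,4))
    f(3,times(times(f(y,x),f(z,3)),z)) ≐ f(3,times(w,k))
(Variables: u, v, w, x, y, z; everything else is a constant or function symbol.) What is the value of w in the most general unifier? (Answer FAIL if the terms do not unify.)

Decompose times/2: f(u,1) ≐ f(f(y,times(w,x)),1),  f(4,times(v,1)) ≐ f(4,x).
Decompose f/2: u ≐ f(y,times(w,x)),  1 ≐ 1.
Bind u := f(y,times(w,x)); no other remaining equation mentions u.
Delete trivial equation 1 ≐ 1.
Decompose f/2: 4 ≐ 4,  times(v,1) ≐ x.
Delete trivial equation 4 ≐ 4.
Bind x := times(v,1); substituting into the remaining equations gives: times(v,times(times(f(3,1),f(v,times(v,1))),4)) ≐ times(1,times(y,4)),  f(3,times(times(f(y,times(v,1)),f(z,3)),z)) ≐ f(3,times(w,k)). Substituting into the earlier binding gives u := f(y,times(w,times(v,1))).
Decompose times/2: v ≐ 1,  times(times(f(3,1),f(v,times(v,1))),4) ≐ times(y,4).
Bind v := 1; substituting into the remaining equations gives: times(times(f(3,1),f(1,times(1,1))),4) ≐ times(y,4),  f(3,times(times(f(y,times(1,1)),f(z,3)),z)) ≐ f(3,times(w,k)). Substituting into the earlier bindings gives u := f(y,times(w,times(1,1))), x := times(1,1).
Decompose times/2: times(f(3,1),f(1,times(1,1))) ≐ y,  4 ≐ 4.
Bind y := times(f(3,1),f(1,times(1,1))); substituting into the one remaining equation that mentions y gives: f(3,times(times(f(times(f(3,1),f(1,times(1,1))),times(1,1)),f(z,3)),z)) ≐ f(3,times(w,k)). Substituting into the earlier binding gives u := f(times(f(3,1),f(1,times(1,1))),times(w,times(1,1))).
Delete trivial equation 4 ≐ 4.
Decompose f/2: 3 ≐ 3,  times(times(f(times(f(3,1),f(1,times(1,1))),times(1,1)),f(z,3)),z) ≐ times(w,k).
Delete trivial equation 3 ≐ 3.
Decompose times/2: times(f(times(f(3,1),f(1,times(1,1))),times(1,1)),f(z,3)) ≐ w,  z ≐ k.
Bind w := times(f(times(f(3,1),f(1,times(1,1))),times(1,1)),f(z,3)); no other remaining equation mentions w. Substituting into the earlier binding gives u := f(times(f(3,1),f(1,times(1,1))),times(times(f(times(f(3,1),f(1,times(1,1))),times(1,1)),f(z,3)),times(1,1))).
Bind z := k. Substituting into the earlier bindings gives u := f(times(f(3,1),f(1,times(1,1))),times(times(f(times(f(3,1),f(1,times(1,1))),times(1,1)),f(k,3)),times(1,1))), w := times(f(times(f(3,1),f(1,times(1,1))),times(1,1)),f(k,3)).
MGU = { u := f(times(f(3,1),f(1,times(1,1))),times(times(f(times(f(3,1),f(1,times(1,1))),times(1,1)),f(k,3)),times(1,1))), x := times(1,1), v := 1, y := times(f(3,1),f(1,times(1,1))), w := times(f(times(f(3,1),f(1,times(1,1))),times(1,1)),f(k,3)), z := k }, so w := times(f(times(f(3,1),f(1,times(1,1))),times(1,1)),f(k,3)).

times(f(times(f(3,1),f(1,times(1,1))),times(1,1)),f(k,3))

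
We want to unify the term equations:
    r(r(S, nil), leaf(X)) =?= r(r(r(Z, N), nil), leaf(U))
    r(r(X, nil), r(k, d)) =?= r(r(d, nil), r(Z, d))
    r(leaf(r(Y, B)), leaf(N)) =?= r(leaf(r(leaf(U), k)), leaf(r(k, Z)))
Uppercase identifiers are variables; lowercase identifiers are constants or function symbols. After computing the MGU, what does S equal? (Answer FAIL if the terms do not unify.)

r(k, r(k, k))

Decompose r/2: r(S, nil) =?= r(r(Z, N), nil),  leaf(X) =?= leaf(U).
Decompose r/2: S =?= r(Z, N),  nil =?= nil.
Bind S := r(Z, N); no other remaining equation mentions S.
Delete trivial equation nil =?= nil.
Decompose leaf/1: X =?= U.
Bind X := U; substituting into the one remaining equation that mentions X gives: r(r(U, nil), r(k, d)) =?= r(r(d, nil), r(Z, d)).
Decompose r/2: r(U, nil) =?= r(d, nil),  r(k, d) =?= r(Z, d).
Decompose r/2: U =?= d,  nil =?= nil.
Bind U := d; substituting into the one remaining equation that mentions U gives: r(leaf(r(Y, B)), leaf(N)) =?= r(leaf(r(leaf(d), k)), leaf(r(k, Z))). Substituting into the earlier binding gives X := d.
Delete trivial equation nil =?= nil.
Decompose r/2: k =?= Z,  d =?= d.
Bind Z := k; substituting into the one remaining equation that mentions Z gives: r(leaf(r(Y, B)), leaf(N)) =?= r(leaf(r(leaf(d), k)), leaf(r(k, k))). Substituting into the earlier binding gives S := r(k, N).
Delete trivial equation d =?= d.
Decompose r/2: leaf(r(Y, B)) =?= leaf(r(leaf(d), k)),  leaf(N) =?= leaf(r(k, k)).
Decompose leaf/1: r(Y, B) =?= r(leaf(d), k).
Decompose r/2: Y =?= leaf(d),  B =?= k.
Bind Y := leaf(d); no other remaining equation mentions Y.
Bind B := k; no other remaining equation mentions B.
Decompose leaf/1: N =?= r(k, k).
Bind N := r(k, k). Substituting into the earlier binding gives S := r(k, r(k, k)).
MGU = { S := r(k, r(k, k)), X := d, U := d, Z := k, Y := leaf(d), B := k, N := r(k, k) }, so S := r(k, r(k, k)).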